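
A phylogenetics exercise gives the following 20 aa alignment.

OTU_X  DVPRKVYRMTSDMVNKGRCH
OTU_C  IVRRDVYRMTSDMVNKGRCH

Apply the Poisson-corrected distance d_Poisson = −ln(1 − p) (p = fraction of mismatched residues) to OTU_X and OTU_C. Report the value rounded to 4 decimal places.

0.1625

The sequences differ at positions 1 (D/I), 3 (P/R), 5 (K/D).
p = 3/20 = 0.150000.
d = −ln(1 − 0.150000) = −ln(0.850000) = 0.1625.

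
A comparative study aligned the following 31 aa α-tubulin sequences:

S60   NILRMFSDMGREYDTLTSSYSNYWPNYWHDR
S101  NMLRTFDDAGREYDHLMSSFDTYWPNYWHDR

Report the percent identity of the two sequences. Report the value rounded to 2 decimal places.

Mismatches occur at site 2 (I→M), site 5 (M→T), site 7 (S→D), site 9 (M→A), site 15 (T→H), site 17 (T→M), site 20 (Y→F), site 21 (S→D), site 22 (N→T).
22 of the 31 sites match, so the percent identity is 22/31 × 100 = 70.97%.

70.97%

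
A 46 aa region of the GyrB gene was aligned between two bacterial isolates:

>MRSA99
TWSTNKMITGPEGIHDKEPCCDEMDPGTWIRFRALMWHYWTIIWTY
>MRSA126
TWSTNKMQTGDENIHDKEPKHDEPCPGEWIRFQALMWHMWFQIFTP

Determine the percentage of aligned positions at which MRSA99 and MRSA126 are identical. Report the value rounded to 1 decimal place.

The sequences differ at positions 8 (I/Q), 11 (P/D), 13 (G/N), 20 (C/K), 21 (C/H), 24 (M/P), 25 (D/C), 28 (T/E), 33 (R/Q), 39 (Y/M), 41 (T/F), 42 (I/Q), 44 (W/F), 46 (Y/P).
32 of the 46 sites match, so the percent identity is 32/46 × 100 = 69.6%.

69.6%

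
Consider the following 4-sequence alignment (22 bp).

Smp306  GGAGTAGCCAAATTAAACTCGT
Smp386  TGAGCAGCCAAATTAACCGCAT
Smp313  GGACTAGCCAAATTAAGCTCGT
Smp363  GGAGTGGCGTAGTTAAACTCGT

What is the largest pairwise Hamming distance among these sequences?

Pairwise Hamming distances:
  Smp306 vs Smp386: 5
  Smp306 vs Smp313: 2
  Smp306 vs Smp363: 4
  Smp386 vs Smp313: 6
  Smp386 vs Smp363: 9
  Smp313 vs Smp363: 6
The largest is 9, between Smp386 and Smp363.

9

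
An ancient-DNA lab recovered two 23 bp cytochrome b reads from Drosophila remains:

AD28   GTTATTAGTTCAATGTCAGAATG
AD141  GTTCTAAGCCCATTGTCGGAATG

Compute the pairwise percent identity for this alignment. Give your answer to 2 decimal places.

73.91%

Mismatches occur at site 4 (A/C), site 6 (T/A), site 9 (T/C), site 10 (T/C), site 13 (A/T), site 18 (A/G).
17 of the 23 sites match, so the percent identity is 17/23 × 100 = 73.91%.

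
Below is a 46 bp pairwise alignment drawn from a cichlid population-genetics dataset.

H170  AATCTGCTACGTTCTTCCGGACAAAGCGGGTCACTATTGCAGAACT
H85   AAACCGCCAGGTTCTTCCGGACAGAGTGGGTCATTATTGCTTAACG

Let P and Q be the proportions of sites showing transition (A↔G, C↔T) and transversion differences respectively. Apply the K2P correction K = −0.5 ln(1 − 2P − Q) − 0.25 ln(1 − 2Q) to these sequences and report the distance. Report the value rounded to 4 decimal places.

0.2586

The sequences differ at positions 3 (T/A, transversion), 5 (T/C, transition), 8 (T/C, transition), 10 (C/G, transversion), 24 (A/G, transition), 27 (C/T, transition), 34 (C/T, transition), 41 (A/T, transversion), 42 (G/T, transversion), 46 (T/G, transversion).
Of the 10 differences, 5 transitions and 5 transversions over 46 sites: P = 5/46 = 0.108696, Q = 5/46 = 0.108696.
d = −0.5·ln(0.673912) − 0.25·ln(0.782608) = −0.5·(-0.394656) − 0.25·(-0.245123) = 0.2586.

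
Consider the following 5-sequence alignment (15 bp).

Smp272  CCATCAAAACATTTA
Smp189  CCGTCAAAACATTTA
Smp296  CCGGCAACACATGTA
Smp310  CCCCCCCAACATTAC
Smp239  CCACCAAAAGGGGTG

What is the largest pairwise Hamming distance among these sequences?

9

Pairwise Hamming distances:
  Smp272 vs Smp189: 1
  Smp272 vs Smp296: 4
  Smp272 vs Smp310: 6
  Smp272 vs Smp239: 6
  Smp189 vs Smp296: 3
  Smp189 vs Smp310: 6
  Smp189 vs Smp239: 7
  Smp296 vs Smp310: 8
  Smp296 vs Smp239: 7
  Smp310 vs Smp239: 9
The largest is 9, between Smp310 and Smp239.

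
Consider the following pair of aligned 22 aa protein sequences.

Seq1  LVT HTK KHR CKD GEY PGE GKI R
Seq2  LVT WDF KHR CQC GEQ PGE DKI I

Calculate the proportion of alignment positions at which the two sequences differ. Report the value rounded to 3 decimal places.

Mismatches occur at site 4 (H/W), site 5 (T/D), site 6 (K/F), site 11 (K/Q), site 12 (D/C), site 15 (Y/Q), site 19 (G/D), site 22 (R/I).
There are 8 differences over 22 sites, so p = 8/22 = 0.364.

0.364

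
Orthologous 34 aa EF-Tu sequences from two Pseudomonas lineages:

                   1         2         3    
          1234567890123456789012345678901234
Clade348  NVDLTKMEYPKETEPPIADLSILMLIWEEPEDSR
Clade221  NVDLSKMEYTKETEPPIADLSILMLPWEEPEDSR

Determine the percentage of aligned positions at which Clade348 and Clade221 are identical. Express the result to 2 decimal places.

Mismatches occur at site 5 (T/S), site 10 (P/T), site 26 (I/P).
31 of the 34 sites match, so the percent identity is 31/34 × 100 = 91.18%.

91.18%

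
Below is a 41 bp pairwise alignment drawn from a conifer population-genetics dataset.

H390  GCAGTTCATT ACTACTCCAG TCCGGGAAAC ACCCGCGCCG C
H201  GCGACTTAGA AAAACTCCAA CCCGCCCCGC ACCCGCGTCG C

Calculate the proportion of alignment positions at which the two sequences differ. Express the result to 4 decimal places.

The sequences differ at positions 3 (A/G), 4 (G/A), 5 (T/C), 7 (C/T), 9 (T/G), 10 (T/A), 12 (C/A), 13 (T/A), 20 (G/A), 21 (T/C), 25 (G/C), 26 (G/C), 27 (A/C), 28 (A/C), 29 (A/G), 38 (C/T).
There are 16 differences over 41 sites, so p = 16/41 = 0.3902.

0.3902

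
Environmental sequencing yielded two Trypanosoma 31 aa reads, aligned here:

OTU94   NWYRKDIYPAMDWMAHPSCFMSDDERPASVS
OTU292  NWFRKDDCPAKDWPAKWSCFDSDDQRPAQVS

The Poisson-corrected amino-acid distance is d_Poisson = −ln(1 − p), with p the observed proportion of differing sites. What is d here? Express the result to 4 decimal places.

0.3895

Mismatches occur at site 3 (Y→F), site 7 (I→D), site 8 (Y→C), site 11 (M→K), site 14 (M→P), site 16 (H→K), site 17 (P→W), site 21 (M→D), site 25 (E→Q), site 29 (S→Q).
p = 10/31 = 0.322581.
d = −ln(1 − 0.322581) = −ln(0.677419) = 0.3895.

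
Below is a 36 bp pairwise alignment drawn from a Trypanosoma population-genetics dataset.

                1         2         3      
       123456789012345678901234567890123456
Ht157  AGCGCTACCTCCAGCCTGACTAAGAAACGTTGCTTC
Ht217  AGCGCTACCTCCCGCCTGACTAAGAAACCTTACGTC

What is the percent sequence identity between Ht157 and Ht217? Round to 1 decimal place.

88.9%

Mismatches occur at site 13 (A→C), site 29 (G→C), site 32 (G→A), site 34 (T→G).
32 of the 36 sites match, so the percent identity is 32/36 × 100 = 88.9%.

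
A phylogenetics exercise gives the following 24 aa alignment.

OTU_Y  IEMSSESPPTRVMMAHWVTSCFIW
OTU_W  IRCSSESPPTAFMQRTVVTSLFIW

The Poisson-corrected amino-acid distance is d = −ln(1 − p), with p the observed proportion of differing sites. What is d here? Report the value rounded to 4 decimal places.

0.4700

Mismatches occur at site 2 (E↔R), site 3 (M↔C), site 11 (R↔A), site 12 (V↔F), site 14 (M↔Q), site 15 (A↔R), site 16 (H↔T), site 17 (W↔V), site 21 (C↔L).
p = 9/24 = 0.375000.
d = −ln(1 − 0.375000) = −ln(0.625000) = 0.4700.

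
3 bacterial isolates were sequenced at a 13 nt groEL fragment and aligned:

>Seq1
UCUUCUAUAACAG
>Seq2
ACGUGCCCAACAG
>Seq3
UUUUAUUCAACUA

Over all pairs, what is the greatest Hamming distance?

Pairwise Hamming distances:
  Seq1 vs Seq2: 6
  Seq1 vs Seq3: 6
  Seq2 vs Seq3: 8
The largest is 8, between Seq2 and Seq3.

8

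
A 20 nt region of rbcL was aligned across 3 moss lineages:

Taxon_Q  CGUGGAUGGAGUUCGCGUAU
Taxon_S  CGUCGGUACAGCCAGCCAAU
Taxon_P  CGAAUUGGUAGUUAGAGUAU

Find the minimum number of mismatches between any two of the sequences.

8

Pairwise Hamming distances:
  Taxon_Q vs Taxon_S: 9
  Taxon_Q vs Taxon_P: 8
  Taxon_S vs Taxon_P: 12
The smallest is 8, between Taxon_Q and Taxon_P.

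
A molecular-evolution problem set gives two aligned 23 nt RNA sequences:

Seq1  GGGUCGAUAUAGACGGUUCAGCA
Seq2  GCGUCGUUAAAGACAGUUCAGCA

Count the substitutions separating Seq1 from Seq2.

The sequences differ at positions 2 (G/C), 7 (A/U), 10 (U/A), 15 (G/A).
That gives 4 mismatches out of 23 aligned sites, so the Hamming distance is 4.

4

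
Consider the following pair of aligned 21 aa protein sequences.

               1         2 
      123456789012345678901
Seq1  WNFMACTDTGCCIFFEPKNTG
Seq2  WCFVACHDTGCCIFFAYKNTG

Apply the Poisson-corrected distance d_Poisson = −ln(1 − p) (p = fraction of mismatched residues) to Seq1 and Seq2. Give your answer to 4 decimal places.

0.2719

The sequences differ at positions 2 (N/C), 4 (M/V), 7 (T/H), 16 (E/A), 17 (P/Y).
p = 5/21 = 0.238095.
d = −ln(1 − 0.238095) = −ln(0.761905) = 0.2719.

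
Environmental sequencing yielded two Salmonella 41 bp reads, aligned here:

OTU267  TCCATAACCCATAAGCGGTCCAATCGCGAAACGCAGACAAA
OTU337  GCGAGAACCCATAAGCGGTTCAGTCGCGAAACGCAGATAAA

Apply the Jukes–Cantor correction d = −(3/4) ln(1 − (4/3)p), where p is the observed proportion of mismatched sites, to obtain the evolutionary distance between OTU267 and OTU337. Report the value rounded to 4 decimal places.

0.1628

The sequences differ at positions 1 (T/G), 3 (C/G), 5 (T/G), 20 (C/T), 23 (A/G), 38 (C/T).
p = 6/41 = 0.146341.
d = −0.75 · ln(1 − (4/3)·0.146341) = −0.75 · ln(0.804879) = −0.75 · (-0.217063) = 0.1628.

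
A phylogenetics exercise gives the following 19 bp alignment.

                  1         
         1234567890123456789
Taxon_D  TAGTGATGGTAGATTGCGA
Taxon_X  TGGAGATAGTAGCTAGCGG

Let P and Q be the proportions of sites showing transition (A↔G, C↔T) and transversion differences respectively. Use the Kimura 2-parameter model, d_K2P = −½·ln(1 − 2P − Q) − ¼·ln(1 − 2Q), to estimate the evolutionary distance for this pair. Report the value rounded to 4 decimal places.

Differing sites — 2:A/G (Ti); 4:T/A (Tv); 8:G/A (Ti); 13:A/C (Tv); 15:T/A (Tv); 19:A/G (Ti).
Of the 6 differences, 3 transitions and 3 transversions over 19 sites: P = 3/19 = 0.157895, Q = 3/19 = 0.157895.
d = −0.5·ln(0.526315) − 0.25·ln(0.684210) = −0.5·(-0.641855) − 0.25·(-0.379490) = 0.4158.

0.4158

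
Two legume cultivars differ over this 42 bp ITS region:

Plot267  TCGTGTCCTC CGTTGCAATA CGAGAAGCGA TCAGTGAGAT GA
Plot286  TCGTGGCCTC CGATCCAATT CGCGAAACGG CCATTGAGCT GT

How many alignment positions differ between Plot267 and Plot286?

Mismatches occur at site 6 (T→G), site 13 (T→A), site 15 (G→C), site 20 (A→T), site 23 (A→C), site 27 (G→A), site 30 (A→G), site 31 (T→C), site 34 (G→T), site 39 (A→C), site 42 (A→T).
That gives 11 mismatches out of 42 aligned sites, so the Hamming distance is 11.

11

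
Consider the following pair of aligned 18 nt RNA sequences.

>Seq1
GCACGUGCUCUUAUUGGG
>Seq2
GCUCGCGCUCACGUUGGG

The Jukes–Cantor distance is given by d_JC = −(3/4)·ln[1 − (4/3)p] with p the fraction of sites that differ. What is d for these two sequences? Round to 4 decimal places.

Mismatches occur at site 3 (A→U), site 6 (U→C), site 11 (U→A), site 12 (U→C), site 13 (A→G).
p = 5/18 = 0.277778.
d = −0.75 · ln(1 − (4/3)·0.277778) = −0.75 · ln(0.629629) = −0.75 · (-0.462625) = 0.3470.

0.3470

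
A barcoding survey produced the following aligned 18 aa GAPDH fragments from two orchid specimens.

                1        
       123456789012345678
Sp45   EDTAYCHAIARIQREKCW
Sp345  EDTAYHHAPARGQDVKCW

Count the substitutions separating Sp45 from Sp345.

Mismatches occur at site 6 (C/H), site 9 (I/P), site 12 (I/G), site 14 (R/D), site 15 (E/V).
That gives 5 mismatches out of 18 aligned sites, so the Hamming distance is 5.

5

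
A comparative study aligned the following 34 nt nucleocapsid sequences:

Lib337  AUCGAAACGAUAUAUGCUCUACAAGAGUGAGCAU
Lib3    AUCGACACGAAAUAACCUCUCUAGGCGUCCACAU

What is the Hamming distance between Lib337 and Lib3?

11

Differing sites — 6:A/C; 11:U/A; 15:U/A; 16:G/C; 21:A/C; 22:C/U; 24:A/G; 26:A/C; 29:G/C; 30:A/C; 31:G/A.
That gives 11 mismatches out of 34 aligned sites, so the Hamming distance is 11.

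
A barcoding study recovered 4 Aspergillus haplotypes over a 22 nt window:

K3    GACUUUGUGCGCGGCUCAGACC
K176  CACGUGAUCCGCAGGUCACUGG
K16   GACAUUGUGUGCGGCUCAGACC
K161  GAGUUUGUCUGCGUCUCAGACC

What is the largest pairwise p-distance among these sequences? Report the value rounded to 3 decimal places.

0.591

Pairwise Hamming distances:
  K3 vs K176: 11
  K3 vs K16: 2
  K3 vs K161: 4
  K176 vs K16: 12
  K176 vs K161: 13
  K16 vs K161: 4
The largest is 13 mismatches, between K176 and K161; p = 13/22 = 0.591.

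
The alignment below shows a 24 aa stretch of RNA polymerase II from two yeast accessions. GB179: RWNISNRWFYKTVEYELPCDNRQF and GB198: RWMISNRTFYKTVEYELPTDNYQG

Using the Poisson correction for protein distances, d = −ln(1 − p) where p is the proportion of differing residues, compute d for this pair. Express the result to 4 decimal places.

Differing sites — 3:N/M; 8:W/T; 19:C/T; 22:R/Y; 24:F/G.
p = 5/24 = 0.208333.
d = −ln(1 − 0.208333) = −ln(0.791667) = 0.2336.

0.2336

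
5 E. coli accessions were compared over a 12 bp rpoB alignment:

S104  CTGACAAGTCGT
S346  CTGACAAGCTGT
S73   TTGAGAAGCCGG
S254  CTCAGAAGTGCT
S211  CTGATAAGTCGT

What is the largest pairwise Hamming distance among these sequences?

Pairwise Hamming distances:
  S104 vs S346: 2
  S104 vs S73: 4
  S104 vs S254: 4
  S104 vs S211: 1
  S346 vs S73: 4
  S346 vs S254: 5
  S346 vs S211: 3
  S73 vs S254: 6
  S73 vs S211: 4
  S254 vs S211: 4
The largest is 6, between S73 and S254.

6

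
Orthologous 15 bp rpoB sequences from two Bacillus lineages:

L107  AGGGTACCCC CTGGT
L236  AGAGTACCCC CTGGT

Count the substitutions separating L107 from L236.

1

Differing sites — 3:G/A.
That gives 1 mismatch out of 15 aligned sites, so the Hamming distance is 1.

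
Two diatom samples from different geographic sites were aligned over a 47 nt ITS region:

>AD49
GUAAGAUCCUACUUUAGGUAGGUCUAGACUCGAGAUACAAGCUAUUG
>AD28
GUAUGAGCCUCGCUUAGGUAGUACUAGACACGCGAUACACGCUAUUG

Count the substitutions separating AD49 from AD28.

10

Mismatches occur at site 4 (A→U), site 7 (U→G), site 11 (A→C), site 12 (C→G), site 13 (U→C), site 22 (G→U), site 23 (U→A), site 30 (U→A), site 33 (A→C), site 40 (A→C).
That gives 10 mismatches out of 47 aligned sites, so the Hamming distance is 10.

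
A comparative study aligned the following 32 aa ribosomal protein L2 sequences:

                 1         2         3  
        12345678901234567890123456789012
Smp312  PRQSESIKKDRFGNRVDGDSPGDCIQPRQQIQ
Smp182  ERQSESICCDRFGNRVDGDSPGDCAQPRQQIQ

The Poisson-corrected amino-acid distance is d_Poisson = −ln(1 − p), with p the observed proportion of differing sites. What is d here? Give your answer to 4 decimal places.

Differing sites — 1:P/E; 8:K/C; 9:K/C; 25:I/A.
p = 4/32 = 0.125000.
d = −ln(1 − 0.125000) = −ln(0.875000) = 0.1335.

0.1335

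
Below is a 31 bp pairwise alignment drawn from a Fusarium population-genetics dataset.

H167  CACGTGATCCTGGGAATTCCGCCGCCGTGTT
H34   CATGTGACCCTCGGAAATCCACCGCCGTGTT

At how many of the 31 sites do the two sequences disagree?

5

The sequences differ at positions 3 (C/T), 8 (T/C), 12 (G/C), 17 (T/A), 21 (G/A).
That gives 5 mismatches out of 31 aligned sites, so the Hamming distance is 5.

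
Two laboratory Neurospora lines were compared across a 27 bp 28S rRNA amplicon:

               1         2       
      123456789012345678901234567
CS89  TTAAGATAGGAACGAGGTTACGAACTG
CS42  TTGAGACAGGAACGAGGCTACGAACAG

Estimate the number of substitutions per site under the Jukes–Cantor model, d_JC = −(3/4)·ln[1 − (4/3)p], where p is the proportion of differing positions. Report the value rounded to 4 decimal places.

0.1650

Mismatches occur at site 3 (A→G), site 7 (T→C), site 18 (T→C), site 26 (T→A).
p = 4/27 = 0.148148.
d = −0.75 · ln(1 − (4/3)·0.148148) = −0.75 · ln(0.802469) = −0.75 · (-0.220062) = 0.1650.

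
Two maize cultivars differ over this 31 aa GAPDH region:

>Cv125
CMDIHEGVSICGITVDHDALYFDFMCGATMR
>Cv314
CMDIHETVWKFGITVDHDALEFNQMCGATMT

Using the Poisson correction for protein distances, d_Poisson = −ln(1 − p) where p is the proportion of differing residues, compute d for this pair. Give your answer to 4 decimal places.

Differing sites — 7:G/T; 9:S/W; 10:I/K; 11:C/F; 21:Y/E; 23:D/N; 24:F/Q; 31:R/T.
p = 8/31 = 0.258065.
d = −ln(1 − 0.258065) = −ln(0.741935) = 0.2985.

0.2985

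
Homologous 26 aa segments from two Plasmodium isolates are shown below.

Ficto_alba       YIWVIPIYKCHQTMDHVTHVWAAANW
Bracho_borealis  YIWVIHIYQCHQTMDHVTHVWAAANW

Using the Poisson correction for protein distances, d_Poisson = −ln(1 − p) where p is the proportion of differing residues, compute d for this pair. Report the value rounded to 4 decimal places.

0.0800

Differing sites — 6:P/H; 9:K/Q.
p = 2/26 = 0.076923.
d = −ln(1 − 0.076923) = −ln(0.923077) = 0.0800.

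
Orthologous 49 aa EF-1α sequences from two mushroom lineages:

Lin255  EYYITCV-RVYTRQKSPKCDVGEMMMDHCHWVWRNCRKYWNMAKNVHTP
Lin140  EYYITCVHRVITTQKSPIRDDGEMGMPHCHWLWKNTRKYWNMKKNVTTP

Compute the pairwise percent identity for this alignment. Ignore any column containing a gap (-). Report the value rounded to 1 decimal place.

Excluding the 1 gap column leaves 48 comparable sites.
Mismatches occur at site 11 (Y/I), site 13 (R/T), site 18 (K/I), site 19 (C/R), site 21 (V/D), site 25 (M/G), site 27 (D/P), site 32 (V/L), site 34 (R/K), site 36 (C/T), site 43 (A/K), site 47 (H/T).
36 of the 48 comparable sites match, so the percent identity is 36/48 × 100 = 75.0%.

75.0%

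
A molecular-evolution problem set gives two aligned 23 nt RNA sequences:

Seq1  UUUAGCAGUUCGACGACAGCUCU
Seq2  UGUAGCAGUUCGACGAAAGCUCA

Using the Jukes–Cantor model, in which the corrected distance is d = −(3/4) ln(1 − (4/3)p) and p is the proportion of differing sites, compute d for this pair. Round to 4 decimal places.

0.1433

Differing sites — 2:U/G; 17:C/A; 23:U/A.
p = 3/23 = 0.130435.
d = −0.75 · ln(1 − (4/3)·0.130435) = −0.75 · ln(0.826087) = −0.75 · (-0.191055) = 0.1433.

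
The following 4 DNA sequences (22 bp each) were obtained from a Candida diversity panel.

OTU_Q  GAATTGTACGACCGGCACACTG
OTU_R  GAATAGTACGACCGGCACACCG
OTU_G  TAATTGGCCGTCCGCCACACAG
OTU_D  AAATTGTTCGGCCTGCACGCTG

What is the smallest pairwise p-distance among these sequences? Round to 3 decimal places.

Pairwise Hamming distances:
  OTU_Q vs OTU_R: 2
  OTU_Q vs OTU_G: 6
  OTU_Q vs OTU_D: 5
  OTU_R vs OTU_G: 7
  OTU_R vs OTU_D: 7
  OTU_G vs OTU_D: 8
The smallest is 2 mismatches, between OTU_Q and OTU_R; p = 2/22 = 0.091.

0.091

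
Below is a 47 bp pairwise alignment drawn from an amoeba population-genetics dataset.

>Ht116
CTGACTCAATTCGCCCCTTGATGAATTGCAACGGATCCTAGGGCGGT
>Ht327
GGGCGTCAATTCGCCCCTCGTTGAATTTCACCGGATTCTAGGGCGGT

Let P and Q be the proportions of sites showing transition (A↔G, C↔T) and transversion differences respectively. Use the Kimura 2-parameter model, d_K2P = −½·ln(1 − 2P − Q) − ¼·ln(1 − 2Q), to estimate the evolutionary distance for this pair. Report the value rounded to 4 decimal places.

0.2217

The sequences differ at positions 1 (C/G, transversion), 2 (T/G, transversion), 4 (A/C, transversion), 5 (C/G, transversion), 19 (T/C, transition), 21 (A/T, transversion), 28 (G/T, transversion), 31 (A/C, transversion), 37 (C/T, transition).
Of the 9 differences, 2 transitions and 7 transversions over 47 sites: P = 2/47 = 0.042553, Q = 7/47 = 0.148936.
d = −0.5·ln(0.765958) − 0.25·ln(0.702128) = −0.5·(-0.266628) − 0.25·(-0.353640) = 0.2217.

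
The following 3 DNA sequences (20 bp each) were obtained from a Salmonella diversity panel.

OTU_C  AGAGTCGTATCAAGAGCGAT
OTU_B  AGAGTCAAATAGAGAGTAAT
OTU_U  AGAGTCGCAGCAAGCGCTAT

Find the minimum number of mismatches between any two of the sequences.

Pairwise Hamming distances:
  OTU_C vs OTU_B: 6
  OTU_C vs OTU_U: 4
  OTU_B vs OTU_U: 8
The smallest is 4, between OTU_C and OTU_U.

4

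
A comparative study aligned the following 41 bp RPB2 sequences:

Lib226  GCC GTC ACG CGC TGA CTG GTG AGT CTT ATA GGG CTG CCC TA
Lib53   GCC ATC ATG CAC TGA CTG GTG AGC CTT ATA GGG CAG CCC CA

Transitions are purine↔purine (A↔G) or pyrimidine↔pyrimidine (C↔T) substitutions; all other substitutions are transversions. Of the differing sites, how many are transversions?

1

The sequences differ at positions 4 (G/A, transition), 8 (C/T, transition), 11 (G/A, transition), 24 (T/C, transition), 35 (T/A, transversion), 40 (T/C, transition).
Of the 6 differences, 5 transitions and 1 transversion, so the answer is 1.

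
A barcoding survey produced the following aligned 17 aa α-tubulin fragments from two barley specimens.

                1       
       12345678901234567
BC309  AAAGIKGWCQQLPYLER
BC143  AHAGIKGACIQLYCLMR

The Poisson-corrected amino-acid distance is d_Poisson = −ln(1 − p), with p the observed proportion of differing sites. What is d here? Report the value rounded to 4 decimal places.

0.4353

Differing sites — 2:A/H; 8:W/A; 10:Q/I; 13:P/Y; 14:Y/C; 16:E/M.
p = 6/17 = 0.352941.
d = −ln(1 − 0.352941) = −ln(0.647059) = 0.4353.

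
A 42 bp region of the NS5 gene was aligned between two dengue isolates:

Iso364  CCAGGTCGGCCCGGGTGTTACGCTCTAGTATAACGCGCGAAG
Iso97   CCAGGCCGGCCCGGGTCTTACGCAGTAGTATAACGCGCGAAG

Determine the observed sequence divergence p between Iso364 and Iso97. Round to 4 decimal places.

0.0952

The sequences differ at positions 6 (T/C), 17 (G/C), 24 (T/A), 25 (C/G).
There are 4 differences over 42 sites, so p = 4/42 = 0.0952.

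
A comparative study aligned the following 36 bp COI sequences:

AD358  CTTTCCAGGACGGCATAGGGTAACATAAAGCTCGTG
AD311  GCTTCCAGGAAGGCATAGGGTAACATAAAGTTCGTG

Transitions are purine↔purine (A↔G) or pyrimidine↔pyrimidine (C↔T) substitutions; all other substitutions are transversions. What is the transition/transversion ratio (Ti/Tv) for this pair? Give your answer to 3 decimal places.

1.000

Mismatches occur at site 1 (C/G, transversion), site 2 (T/C, transition), site 11 (C/A, transversion), site 31 (C/T, transition).
Of the 4 differences, 2 transitions and 2 transversions, so Ti/Tv = 2/2 = 1.000.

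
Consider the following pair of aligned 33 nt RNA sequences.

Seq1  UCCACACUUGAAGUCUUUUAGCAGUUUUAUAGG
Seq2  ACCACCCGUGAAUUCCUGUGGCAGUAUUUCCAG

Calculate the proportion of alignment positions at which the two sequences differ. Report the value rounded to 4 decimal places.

0.3636

Mismatches occur at site 1 (U/A), site 6 (A/C), site 8 (U/G), site 13 (G/U), site 16 (U/C), site 18 (U/G), site 20 (A/G), site 26 (U/A), site 29 (A/U), site 30 (U/C), site 31 (A/C), site 32 (G/A).
There are 12 differences over 33 sites, so p = 12/33 = 0.3636.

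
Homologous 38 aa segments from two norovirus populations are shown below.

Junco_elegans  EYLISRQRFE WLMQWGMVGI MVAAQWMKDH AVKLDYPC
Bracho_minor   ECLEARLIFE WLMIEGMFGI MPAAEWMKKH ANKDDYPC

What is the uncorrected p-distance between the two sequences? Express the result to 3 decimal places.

Differing sites — 2:Y/C; 4:I/E; 5:S/A; 7:Q/L; 8:R/I; 14:Q/I; 15:W/E; 18:V/F; 22:V/P; 25:Q/E; 29:D/K; 32:V/N; 34:L/D.
There are 13 differences over 38 sites, so p = 13/38 = 0.342.

0.342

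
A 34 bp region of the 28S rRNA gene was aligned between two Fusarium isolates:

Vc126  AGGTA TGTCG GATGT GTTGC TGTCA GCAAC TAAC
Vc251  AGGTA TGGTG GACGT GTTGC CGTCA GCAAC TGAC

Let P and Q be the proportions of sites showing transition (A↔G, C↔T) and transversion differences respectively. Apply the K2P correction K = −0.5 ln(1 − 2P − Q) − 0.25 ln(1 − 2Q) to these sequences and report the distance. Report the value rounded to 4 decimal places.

0.1689

The sequences differ at positions 8 (T/G, transversion), 9 (C/T, transition), 13 (T/C, transition), 21 (T/C, transition), 32 (A/G, transition).
Of the 5 differences, 4 transitions and 1 transversion over 34 sites: P = 4/34 = 0.117647, Q = 1/34 = 0.029412.
d = −0.5·ln(0.735294) − 0.25·ln(0.941176) = −0.5·(-0.307485) − 0.25·(-0.060625) = 0.1689.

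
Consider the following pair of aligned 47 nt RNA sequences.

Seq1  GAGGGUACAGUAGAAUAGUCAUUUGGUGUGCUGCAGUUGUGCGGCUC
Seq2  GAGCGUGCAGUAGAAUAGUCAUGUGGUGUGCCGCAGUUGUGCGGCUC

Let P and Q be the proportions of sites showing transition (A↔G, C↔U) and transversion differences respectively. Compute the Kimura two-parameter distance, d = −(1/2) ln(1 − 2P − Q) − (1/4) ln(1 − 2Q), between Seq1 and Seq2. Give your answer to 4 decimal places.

0.0905

Mismatches occur at site 4 (G→C, transversion), site 7 (A→G, transition), site 23 (U→G, transversion), site 32 (U→C, transition).
Of the 4 differences, 2 transitions and 2 transversions over 47 sites: P = 2/47 = 0.042553, Q = 2/47 = 0.042553.
d = −0.5·ln(0.872341) − 0.25·ln(0.914894) = −0.5·(-0.136575) − 0.25·(-0.088947) = 0.0905.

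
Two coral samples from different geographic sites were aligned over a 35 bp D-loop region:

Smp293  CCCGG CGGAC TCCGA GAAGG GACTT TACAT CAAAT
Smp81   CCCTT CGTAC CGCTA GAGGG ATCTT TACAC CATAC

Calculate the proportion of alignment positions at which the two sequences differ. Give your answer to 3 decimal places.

0.343

The sequences differ at positions 4 (G/T), 5 (G/T), 8 (G/T), 11 (T/C), 12 (C/G), 14 (G/T), 18 (A/G), 21 (G/A), 22 (A/T), 30 (T/C), 33 (A/T), 35 (T/C).
There are 12 differences over 35 sites, so p = 12/35 = 0.343.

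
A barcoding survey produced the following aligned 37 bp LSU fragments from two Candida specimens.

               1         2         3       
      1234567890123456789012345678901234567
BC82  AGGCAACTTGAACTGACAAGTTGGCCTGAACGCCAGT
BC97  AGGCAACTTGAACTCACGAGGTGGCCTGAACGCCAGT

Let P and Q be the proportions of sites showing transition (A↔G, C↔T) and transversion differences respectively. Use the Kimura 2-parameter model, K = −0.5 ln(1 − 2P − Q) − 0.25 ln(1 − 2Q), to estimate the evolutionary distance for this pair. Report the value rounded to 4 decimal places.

0.0858

Mismatches occur at site 15 (G→C, transversion), site 18 (A→G, transition), site 21 (T→G, transversion).
Of the 3 differences, 1 transition and 2 transversions over 37 sites: P = 1/37 = 0.027027, Q = 2/37 = 0.054054.
d = −0.5·ln(0.891892) − 0.25·ln(0.891892) = −0.5·(-0.114410) − 0.25·(-0.114410) = 0.0858.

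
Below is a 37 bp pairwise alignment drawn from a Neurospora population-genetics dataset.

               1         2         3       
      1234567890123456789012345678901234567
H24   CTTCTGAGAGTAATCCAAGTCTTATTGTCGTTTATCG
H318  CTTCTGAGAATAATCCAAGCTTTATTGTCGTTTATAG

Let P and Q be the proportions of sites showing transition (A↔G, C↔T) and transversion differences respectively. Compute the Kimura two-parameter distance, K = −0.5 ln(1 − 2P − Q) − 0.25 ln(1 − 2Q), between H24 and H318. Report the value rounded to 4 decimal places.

The sequences differ at positions 10 (G/A, transition), 20 (T/C, transition), 21 (C/T, transition), 36 (C/A, transversion).
Of the 4 differences, 3 transitions and 1 transversion over 37 sites: P = 3/37 = 0.081081, Q = 1/37 = 0.027027.
d = −0.5·ln(0.810811) − 0.25·ln(0.945946) = −0.5·(-0.209720) − 0.25·(-0.055570) = 0.1188.

0.1188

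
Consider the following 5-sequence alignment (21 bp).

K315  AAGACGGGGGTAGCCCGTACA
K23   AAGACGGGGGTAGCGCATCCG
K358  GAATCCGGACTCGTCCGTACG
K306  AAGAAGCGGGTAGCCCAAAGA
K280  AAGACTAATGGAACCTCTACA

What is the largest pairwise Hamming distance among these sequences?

Pairwise Hamming distances:
  K315 vs K23: 4
  K315 vs K358: 9
  K315 vs K306: 5
  K315 vs K280: 8
  K23 vs K358: 11
  K23 vs K306: 7
  K23 vs K280: 11
  K358 vs K306: 14
  K358 vs K280: 15
  K306 vs K280: 11
The largest is 15, between K358 and K280.

15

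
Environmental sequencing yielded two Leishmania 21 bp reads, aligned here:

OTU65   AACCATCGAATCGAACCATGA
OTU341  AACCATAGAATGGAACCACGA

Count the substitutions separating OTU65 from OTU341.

3

Differing sites — 7:C/A; 12:C/G; 19:T/C.
That gives 3 mismatches out of 21 aligned sites, so the Hamming distance is 3.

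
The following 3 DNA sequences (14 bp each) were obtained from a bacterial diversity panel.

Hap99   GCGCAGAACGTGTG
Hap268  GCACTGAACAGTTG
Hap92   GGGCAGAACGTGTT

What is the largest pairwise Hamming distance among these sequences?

7

Pairwise Hamming distances:
  Hap99 vs Hap268: 5
  Hap99 vs Hap92: 2
  Hap268 vs Hap92: 7
The largest is 7, between Hap268 and Hap92.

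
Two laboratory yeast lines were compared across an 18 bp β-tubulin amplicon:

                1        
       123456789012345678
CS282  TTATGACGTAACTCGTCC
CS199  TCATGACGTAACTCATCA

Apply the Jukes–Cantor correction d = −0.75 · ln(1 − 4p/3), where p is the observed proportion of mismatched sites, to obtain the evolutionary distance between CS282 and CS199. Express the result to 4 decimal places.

0.1885

The sequences differ at positions 2 (T/C), 15 (G/A), 18 (C/A).
p = 3/18 = 0.166667.
d = −0.75 · ln(1 − (4/3)·0.166667) = −0.75 · ln(0.777777) = −0.75 · (-0.251315) = 0.1885.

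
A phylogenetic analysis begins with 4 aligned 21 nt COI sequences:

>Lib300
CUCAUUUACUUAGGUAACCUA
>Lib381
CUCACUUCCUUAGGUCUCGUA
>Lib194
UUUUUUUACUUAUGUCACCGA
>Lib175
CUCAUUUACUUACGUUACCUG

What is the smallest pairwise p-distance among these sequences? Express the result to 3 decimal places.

0.143

Pairwise Hamming distances:
  Lib300 vs Lib381: 5
  Lib300 vs Lib194: 6
  Lib300 vs Lib175: 3
  Lib381 vs Lib194: 9
  Lib381 vs Lib175: 7
  Lib194 vs Lib175: 7
The smallest is 3 mismatches, between Lib300 and Lib175; p = 3/21 = 0.143.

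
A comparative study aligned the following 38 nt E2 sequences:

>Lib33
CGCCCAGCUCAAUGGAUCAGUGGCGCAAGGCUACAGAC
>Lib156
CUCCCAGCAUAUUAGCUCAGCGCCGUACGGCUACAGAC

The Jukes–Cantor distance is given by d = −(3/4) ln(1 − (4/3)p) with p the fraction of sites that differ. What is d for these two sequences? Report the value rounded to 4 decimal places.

Mismatches occur at site 2 (G/U), site 9 (U/A), site 10 (C/U), site 12 (A/U), site 14 (G/A), site 16 (A/C), site 21 (U/C), site 23 (G/C), site 26 (C/U), site 28 (A/C).
p = 10/38 = 0.263158.
d = −0.75 · ln(1 − (4/3)·0.263158) = −0.75 · ln(0.649123) = −0.75 · (-0.432133) = 0.3241.

0.3241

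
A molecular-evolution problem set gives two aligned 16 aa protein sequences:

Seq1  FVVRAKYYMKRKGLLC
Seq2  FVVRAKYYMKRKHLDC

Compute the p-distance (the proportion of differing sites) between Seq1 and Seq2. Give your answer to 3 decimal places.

Differing sites — 13:G/H; 15:L/D.
There are 2 differences over 16 sites, so p = 2/16 = 0.125.

0.125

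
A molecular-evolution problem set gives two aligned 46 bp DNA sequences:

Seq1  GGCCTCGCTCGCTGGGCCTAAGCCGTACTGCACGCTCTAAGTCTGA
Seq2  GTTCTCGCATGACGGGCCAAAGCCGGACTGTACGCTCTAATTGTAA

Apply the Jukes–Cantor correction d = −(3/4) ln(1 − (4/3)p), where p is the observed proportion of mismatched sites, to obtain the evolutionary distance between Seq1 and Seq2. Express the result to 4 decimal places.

0.3206

Mismatches occur at site 2 (G→T), site 3 (C→T), site 9 (T→A), site 10 (C→T), site 12 (C→A), site 13 (T→C), site 19 (T→A), site 26 (T→G), site 31 (C→T), site 41 (G→T), site 43 (C→G), site 45 (G→A).
p = 12/46 = 0.260870.
d = −0.75 · ln(1 − (4/3)·0.260870) = −0.75 · ln(0.652173) = −0.75 · (-0.427445) = 0.3206.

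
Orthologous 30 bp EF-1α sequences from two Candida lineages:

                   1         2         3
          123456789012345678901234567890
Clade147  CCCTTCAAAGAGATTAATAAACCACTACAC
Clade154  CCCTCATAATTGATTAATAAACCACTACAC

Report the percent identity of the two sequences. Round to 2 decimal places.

83.33%

The sequences differ at positions 5 (T/C), 6 (C/A), 7 (A/T), 10 (G/T), 11 (A/T).
25 of the 30 sites match, so the percent identity is 25/30 × 100 = 83.33%.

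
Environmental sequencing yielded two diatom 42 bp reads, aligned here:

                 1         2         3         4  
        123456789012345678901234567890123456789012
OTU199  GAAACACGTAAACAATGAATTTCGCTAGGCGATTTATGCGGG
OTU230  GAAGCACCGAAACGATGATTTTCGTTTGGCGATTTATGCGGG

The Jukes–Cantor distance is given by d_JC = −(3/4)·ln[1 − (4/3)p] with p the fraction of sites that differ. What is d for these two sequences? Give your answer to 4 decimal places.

Differing sites — 4:A/G; 8:G/C; 9:T/G; 14:A/G; 19:A/T; 25:C/T; 27:A/T.
p = 7/42 = 0.166667.
d = −0.75 · ln(1 − (4/3)·0.166667) = −0.75 · ln(0.777777) = −0.75 · (-0.251315) = 0.1885.

0.1885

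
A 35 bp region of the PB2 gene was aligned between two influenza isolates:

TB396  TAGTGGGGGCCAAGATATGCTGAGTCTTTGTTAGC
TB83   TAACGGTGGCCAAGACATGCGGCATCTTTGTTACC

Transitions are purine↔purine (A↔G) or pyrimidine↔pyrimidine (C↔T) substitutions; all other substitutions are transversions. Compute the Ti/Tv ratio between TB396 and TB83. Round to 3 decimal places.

The sequences differ at positions 3 (G/A, transition), 4 (T/C, transition), 7 (G/T, transversion), 16 (T/C, transition), 21 (T/G, transversion), 23 (A/C, transversion), 24 (G/A, transition), 34 (G/C, transversion).
Of the 8 differences, 4 transitions and 4 transversions, so Ti/Tv = 4/4 = 1.000.

1.000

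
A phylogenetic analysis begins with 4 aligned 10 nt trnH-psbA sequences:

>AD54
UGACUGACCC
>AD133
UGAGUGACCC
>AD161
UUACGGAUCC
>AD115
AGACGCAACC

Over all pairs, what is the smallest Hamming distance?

1

Pairwise Hamming distances:
  AD54 vs AD133: 1
  AD54 vs AD161: 3
  AD54 vs AD115: 4
  AD133 vs AD161: 4
  AD133 vs AD115: 5
  AD161 vs AD115: 4
The smallest is 1, between AD54 and AD133.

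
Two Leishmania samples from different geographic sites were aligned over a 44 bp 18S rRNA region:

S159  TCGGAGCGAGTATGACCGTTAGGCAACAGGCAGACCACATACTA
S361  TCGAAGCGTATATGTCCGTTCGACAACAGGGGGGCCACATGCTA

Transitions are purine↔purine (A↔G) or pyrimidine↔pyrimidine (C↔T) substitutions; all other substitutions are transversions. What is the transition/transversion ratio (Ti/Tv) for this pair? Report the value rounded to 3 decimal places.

The sequences differ at positions 4 (G/A, transition), 9 (A/T, transversion), 10 (G/A, transition), 15 (A/T, transversion), 21 (A/C, transversion), 23 (G/A, transition), 31 (C/G, transversion), 32 (A/G, transition), 34 (A/G, transition), 41 (A/G, transition).
Of the 10 differences, 6 transitions and 4 transversions, so Ti/Tv = 6/4 = 1.500.

1.500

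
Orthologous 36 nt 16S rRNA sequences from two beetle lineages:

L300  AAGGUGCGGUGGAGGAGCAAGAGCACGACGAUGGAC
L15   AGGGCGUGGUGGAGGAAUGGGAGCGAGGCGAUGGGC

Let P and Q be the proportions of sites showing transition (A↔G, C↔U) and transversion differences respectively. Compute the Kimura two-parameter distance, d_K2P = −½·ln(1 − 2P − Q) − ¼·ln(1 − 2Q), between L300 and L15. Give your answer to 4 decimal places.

Differing sites — 2:A/G (Ti); 5:U/C (Ti); 7:C/U (Ti); 17:G/A (Ti); 18:C/U (Ti); 19:A/G (Ti); 20:A/G (Ti); 25:A/G (Ti); 26:C/A (Tv); 28:A/G (Ti); 35:A/G (Ti).
Of the 11 differences, 10 transitions and 1 transversion over 36 sites: P = 10/36 = 0.277778, Q = 1/36 = 0.027778.
d = −0.5·ln(0.416666) − 0.25·ln(0.944444) = −0.5·(-0.875470) − 0.25·(-0.057159) = 0.4520.

0.4520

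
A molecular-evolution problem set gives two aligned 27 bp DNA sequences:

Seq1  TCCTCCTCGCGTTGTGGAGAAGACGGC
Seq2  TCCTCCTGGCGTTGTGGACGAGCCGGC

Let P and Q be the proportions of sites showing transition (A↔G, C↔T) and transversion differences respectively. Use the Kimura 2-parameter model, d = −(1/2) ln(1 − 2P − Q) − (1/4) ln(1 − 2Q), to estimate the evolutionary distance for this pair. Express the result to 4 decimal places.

0.1652

Differing sites — 8:C/G (Tv); 19:G/C (Tv); 20:A/G (Ti); 23:A/C (Tv).
Of the 4 differences, 1 transition and 3 transversions over 27 sites: P = 1/27 = 0.037037, Q = 3/27 = 0.111111.
d = −0.5·ln(0.814815) − 0.25·ln(0.777778) = −0.5·(-0.204794) − 0.25·(-0.251314) = 0.1652.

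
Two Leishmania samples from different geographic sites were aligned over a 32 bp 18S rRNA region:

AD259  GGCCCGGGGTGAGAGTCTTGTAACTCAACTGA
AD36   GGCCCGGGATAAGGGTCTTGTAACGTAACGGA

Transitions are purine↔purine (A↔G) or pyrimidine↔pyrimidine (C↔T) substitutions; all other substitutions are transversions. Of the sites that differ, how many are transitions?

4

Mismatches occur at site 9 (G/A, transition), site 11 (G/A, transition), site 14 (A/G, transition), site 25 (T/G, transversion), site 26 (C/T, transition), site 30 (T/G, transversion).
Of the 6 differences, 4 transitions and 2 transversions, so the answer is 4.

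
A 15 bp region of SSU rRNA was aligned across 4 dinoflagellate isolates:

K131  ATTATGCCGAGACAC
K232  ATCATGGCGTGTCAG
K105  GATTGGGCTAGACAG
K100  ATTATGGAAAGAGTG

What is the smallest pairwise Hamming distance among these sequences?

Pairwise Hamming distances:
  K131 vs K232: 5
  K131 vs K105: 7
  K131 vs K100: 6
  K232 vs K105: 8
  K232 vs K100: 7
  K105 vs K100: 8
The smallest is 5, between K131 and K232.

5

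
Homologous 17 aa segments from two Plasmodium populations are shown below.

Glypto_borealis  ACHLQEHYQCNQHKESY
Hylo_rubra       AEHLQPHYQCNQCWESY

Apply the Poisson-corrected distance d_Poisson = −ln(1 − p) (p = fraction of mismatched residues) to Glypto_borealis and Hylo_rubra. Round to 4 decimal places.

The sequences differ at positions 2 (C/E), 6 (E/P), 13 (H/C), 14 (K/W).
p = 4/17 = 0.235294.
d = −ln(1 − 0.235294) = −ln(0.764706) = 0.2683.

0.2683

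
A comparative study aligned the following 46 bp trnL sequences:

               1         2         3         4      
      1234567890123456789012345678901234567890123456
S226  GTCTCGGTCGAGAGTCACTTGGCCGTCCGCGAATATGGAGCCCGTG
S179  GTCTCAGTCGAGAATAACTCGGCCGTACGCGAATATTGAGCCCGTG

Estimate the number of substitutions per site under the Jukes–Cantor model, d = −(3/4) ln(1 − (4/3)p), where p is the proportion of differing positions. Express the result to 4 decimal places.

The sequences differ at positions 6 (G/A), 14 (G/A), 16 (C/A), 20 (T/C), 27 (C/A), 37 (G/T).
p = 6/46 = 0.130435.
d = −0.75 · ln(1 − (4/3)·0.130435) = −0.75 · ln(0.826087) = −0.75 · (-0.191055) = 0.1433.

0.1433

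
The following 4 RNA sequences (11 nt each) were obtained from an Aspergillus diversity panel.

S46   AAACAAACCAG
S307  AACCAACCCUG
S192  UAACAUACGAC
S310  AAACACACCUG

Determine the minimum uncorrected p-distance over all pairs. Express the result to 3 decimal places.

0.182

Pairwise Hamming distances:
  S46 vs S307: 3
  S46 vs S192: 4
  S46 vs S310: 2
  S307 vs S192: 7
  S307 vs S310: 3
  S192 vs S310: 5
The smallest is 2 mismatches, between S46 and S310; p = 2/11 = 0.182.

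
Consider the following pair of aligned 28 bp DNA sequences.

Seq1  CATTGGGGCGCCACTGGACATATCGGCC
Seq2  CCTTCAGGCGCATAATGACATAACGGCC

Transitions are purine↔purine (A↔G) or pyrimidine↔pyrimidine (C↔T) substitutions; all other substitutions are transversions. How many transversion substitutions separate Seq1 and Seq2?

Differing sites — 2:A/C (Tv); 5:G/C (Tv); 6:G/A (Ti); 12:C/A (Tv); 13:A/T (Tv); 14:C/A (Tv); 15:T/A (Tv); 16:G/T (Tv); 23:T/A (Tv).
Of the 9 differences, 1 transition and 8 transversions, so the answer is 8.

8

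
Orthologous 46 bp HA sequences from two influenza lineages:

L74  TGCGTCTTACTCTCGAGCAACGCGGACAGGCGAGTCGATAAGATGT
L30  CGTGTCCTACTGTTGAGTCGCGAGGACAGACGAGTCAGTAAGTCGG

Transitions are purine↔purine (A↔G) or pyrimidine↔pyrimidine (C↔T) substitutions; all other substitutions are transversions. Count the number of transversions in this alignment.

Mismatches occur at site 1 (T→C, transition), site 3 (C→T, transition), site 7 (T→C, transition), site 12 (C→G, transversion), site 14 (C→T, transition), site 18 (C→T, transition), site 19 (A→C, transversion), site 20 (A→G, transition), site 23 (C→A, transversion), site 30 (G→A, transition), site 37 (G→A, transition), site 38 (A→G, transition), site 43 (A→T, transversion), site 44 (T→C, transition), site 46 (T→G, transversion).
Of the 15 differences, 10 transitions and 5 transversions, so the answer is 5.

5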